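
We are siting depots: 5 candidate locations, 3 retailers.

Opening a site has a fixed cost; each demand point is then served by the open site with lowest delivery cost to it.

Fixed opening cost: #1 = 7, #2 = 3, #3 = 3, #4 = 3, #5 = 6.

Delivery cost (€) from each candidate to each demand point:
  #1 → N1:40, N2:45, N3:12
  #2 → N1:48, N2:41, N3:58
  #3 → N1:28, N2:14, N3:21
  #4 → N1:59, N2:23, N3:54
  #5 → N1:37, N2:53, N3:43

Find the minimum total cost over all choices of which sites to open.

Open {#1, #3}: assign each demand point to its cheapest open site.
  N1→#3 28, N2→#3 14, N3→#1 12
  delivery cost 54, fixed 10 → total 64.
Compare {#3}: delivery cost 63 + fixed 3 = 66.
Compare {#1, #2, #3}: delivery cost 54 + fixed 13 = 67.
Compare {#1, #3, #4}: delivery cost 54 + fixed 13 = 67.
All other subsets cost ≥ 66. Minimum total cost: 64.

64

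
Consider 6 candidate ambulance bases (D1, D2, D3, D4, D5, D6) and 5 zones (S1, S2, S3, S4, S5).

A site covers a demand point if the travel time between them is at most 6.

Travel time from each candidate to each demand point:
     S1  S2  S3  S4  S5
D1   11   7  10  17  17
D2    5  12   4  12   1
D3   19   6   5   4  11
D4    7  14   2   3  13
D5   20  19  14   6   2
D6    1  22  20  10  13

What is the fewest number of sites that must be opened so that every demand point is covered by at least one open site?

Coverage sets (demand points within 6 of each site):
  D1: {}
  D2: {S1, S3, S5}
  D3: {S2, S3, S4}
  D4: {S3, S4}
  D5: {S4, S5}
  D6: {S1}
No single site covers all 5 demand points.
But {D2, D3} covers everything, so the minimum is 2.

2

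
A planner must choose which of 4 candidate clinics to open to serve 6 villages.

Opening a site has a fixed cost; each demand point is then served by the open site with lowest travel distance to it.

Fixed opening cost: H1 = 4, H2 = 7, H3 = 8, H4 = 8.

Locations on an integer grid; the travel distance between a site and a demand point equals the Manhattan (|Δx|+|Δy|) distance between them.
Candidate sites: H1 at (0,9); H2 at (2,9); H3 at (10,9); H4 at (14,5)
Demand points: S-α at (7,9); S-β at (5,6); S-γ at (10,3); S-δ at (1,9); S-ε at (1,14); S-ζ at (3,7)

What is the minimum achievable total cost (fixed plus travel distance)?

40

Open {H2, H3}: assign each demand point to its cheapest open site.
  S-α→H3 3, S-β→H2 6, S-γ→H3 6, S-δ→H2 1, S-ε→H2 6, S-ζ→H2 3
  travel distance 25, fixed 15 → total 40.
Compare {H1, H3}: travel distance 29 + fixed 12 = 41.
Compare {H2}: travel distance 35 + fixed 7 = 42.
Compare {H2, H4}: travel distance 27 + fixed 15 = 42.
All other subsets cost ≥ 41. Minimum total cost: 40.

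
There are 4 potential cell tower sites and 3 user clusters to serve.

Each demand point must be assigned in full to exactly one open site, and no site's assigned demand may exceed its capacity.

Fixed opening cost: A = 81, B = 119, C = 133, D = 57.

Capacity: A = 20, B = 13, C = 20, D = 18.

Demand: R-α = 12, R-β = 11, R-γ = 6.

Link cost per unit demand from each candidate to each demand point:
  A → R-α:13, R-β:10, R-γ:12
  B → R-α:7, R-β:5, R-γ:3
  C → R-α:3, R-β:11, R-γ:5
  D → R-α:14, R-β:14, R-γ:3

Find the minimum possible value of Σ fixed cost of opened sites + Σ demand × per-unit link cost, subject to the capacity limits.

Open {B, C}; cheapest assignment that respects the capacities:
  B (cap 13, load 11): R-β — cost 11×5 = 55
  C (cap 20, load 18): R-α, R-γ — cost 12×3 + 6×5 = 66
  Shipping 121, fixed 252 → total 373.
  Any other capacity-feasible assignment to {B, C} ships for at least 121.
Compare {A, C}: its best feasible assignment gives total 390.
Compare {C, D}: its best feasible assignment gives total 398.
Every other set of open sites that can feasibly serve all demand totals ≥ 390 even under its best assignment. Minimum: 373.

373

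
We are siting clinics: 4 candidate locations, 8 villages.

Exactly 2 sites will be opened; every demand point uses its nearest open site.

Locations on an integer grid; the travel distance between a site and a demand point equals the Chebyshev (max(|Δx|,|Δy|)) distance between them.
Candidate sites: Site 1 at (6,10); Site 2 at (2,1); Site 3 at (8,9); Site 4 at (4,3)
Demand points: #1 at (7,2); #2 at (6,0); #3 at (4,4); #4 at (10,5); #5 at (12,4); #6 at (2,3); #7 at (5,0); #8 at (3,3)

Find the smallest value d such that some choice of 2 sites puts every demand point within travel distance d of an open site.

5

Open {Site 2, Site 3}.
  Farthest demand point is #1 at travel distance 5 (to Site 2); all others are ≤ 5.
With {Site 3, Site 4} the worst case is 5.
With {Site 1, Site 2} the worst case is 6.
No size-2 selection achieves below 5.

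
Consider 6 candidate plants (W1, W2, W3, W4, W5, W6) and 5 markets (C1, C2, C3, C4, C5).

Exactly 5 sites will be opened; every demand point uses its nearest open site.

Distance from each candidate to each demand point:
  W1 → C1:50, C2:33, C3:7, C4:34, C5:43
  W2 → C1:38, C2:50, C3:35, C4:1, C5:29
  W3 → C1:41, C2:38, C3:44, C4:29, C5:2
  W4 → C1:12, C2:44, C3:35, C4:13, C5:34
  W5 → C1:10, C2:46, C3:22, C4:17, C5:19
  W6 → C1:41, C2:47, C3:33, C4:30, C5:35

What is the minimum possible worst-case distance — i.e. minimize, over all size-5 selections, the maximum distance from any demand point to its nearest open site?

Open {W1, W2, W3, W4, W5}.
  Farthest demand point is C2 at distance 33 (to W1); all others are ≤ 33.
With {W1, W2, W3, W4, W6} the worst case is 33.
With {W1, W2, W3, W5, W6} the worst case is 33.
No size-5 selection achieves below 33.

33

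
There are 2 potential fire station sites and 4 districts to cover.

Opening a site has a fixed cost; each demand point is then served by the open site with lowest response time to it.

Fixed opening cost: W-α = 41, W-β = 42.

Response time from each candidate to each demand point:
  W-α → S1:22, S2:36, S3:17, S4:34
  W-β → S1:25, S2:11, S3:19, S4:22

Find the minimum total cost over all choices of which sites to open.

119

Open {W-β}: assign each demand point to its cheapest open site.
  S1→W-β 25, S2→W-β 11, S3→W-β 19, S4→W-β 22
  response time 77, fixed 42 → total 119.
Compare {W-α}: response time 109 + fixed 41 = 150.
Compare {W-α, W-β}: response time 72 + fixed 83 = 155.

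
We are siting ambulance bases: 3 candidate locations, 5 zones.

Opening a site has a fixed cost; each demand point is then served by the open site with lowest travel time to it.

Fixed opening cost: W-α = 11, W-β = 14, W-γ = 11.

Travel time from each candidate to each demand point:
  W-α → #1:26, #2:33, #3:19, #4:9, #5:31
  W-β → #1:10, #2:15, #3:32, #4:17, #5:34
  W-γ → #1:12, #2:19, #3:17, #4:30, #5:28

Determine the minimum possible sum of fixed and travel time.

Open {W-α, W-γ}: assign each demand point to its cheapest open site.
  #1→W-γ 12, #2→W-γ 19, #3→W-γ 17, #4→W-α 9, #5→W-γ 28
  travel time 85, fixed 22 → total 107.
Compare {W-α, W-β}: travel time 84 + fixed 25 = 109.
Compare {W-β, W-γ}: travel time 87 + fixed 25 = 112.
Compare {W-α, W-β, W-γ}: travel time 79 + fixed 36 = 115.
All other subsets cost ≥ 109. Minimum total cost: 107.

107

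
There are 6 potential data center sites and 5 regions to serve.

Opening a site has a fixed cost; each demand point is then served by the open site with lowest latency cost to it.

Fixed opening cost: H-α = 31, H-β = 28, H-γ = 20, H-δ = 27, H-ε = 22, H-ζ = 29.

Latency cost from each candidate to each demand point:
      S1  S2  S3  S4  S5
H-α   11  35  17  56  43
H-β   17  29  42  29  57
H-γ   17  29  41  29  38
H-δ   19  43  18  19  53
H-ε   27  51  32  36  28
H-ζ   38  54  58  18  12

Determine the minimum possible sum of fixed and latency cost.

Open {H-α, H-ζ}: assign each demand point to its cheapest open site.
  S1→H-α 11, S2→H-α 35, S3→H-α 17, S4→H-ζ 18, S5→H-ζ 12
  latency cost 93, fixed 60 → total 153.
Compare {H-γ, H-ζ}: latency cost 117 + fixed 49 = 166.
Compare {H-δ, H-ζ}: latency cost 110 + fixed 56 = 166.
Compare {H-α, H-γ, H-ζ}: latency cost 87 + fixed 80 = 167.
All other subsets cost ≥ 166. Minimum total cost: 153.

153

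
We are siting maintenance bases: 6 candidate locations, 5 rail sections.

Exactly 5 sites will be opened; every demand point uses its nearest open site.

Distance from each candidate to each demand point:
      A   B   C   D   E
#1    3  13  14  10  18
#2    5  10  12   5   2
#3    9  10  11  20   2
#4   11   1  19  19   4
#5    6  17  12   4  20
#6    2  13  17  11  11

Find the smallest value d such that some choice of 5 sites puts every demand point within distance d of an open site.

Open {#1, #2, #3, #4, #5}.
  Farthest demand point is C at distance 11 (to #3); all others are ≤ 11.
With {#1, #2, #3, #4, #6} the worst case is 11.
With {#1, #2, #3, #5, #6} the worst case is 11.
No size-5 selection achieves below 11.

11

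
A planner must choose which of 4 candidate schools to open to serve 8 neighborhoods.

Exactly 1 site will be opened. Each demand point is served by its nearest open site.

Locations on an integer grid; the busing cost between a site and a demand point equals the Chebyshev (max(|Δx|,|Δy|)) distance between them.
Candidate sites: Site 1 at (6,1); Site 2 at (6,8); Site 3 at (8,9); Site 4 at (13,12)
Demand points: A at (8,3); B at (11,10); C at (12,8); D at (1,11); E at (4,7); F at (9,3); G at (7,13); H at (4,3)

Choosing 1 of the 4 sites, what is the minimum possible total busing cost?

38

Open {Site 2}.
  A→Site 2 5, B→Site 2 5, C→Site 2 6, D→Site 2 5, E→Site 2 2, F→Site 2 5, G→Site 2 5, H→Site 2 5  ⇒ total 38.
Compare {Site 3}: total 40.
Compare {Site 1}: total 51.
No size-1 selection does better; minimum is 38.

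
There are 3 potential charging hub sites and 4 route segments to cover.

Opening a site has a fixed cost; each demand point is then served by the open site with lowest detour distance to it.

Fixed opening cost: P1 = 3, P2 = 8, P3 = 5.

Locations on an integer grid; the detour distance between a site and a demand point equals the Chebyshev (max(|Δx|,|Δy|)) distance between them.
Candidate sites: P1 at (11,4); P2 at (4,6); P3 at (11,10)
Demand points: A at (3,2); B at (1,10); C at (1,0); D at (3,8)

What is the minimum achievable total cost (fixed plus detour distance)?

Open {P2}: assign each demand point to its cheapest open site.
  A→P2 4, B→P2 4, C→P2 6, D→P2 2
  detour distance 16, fixed 8 → total 24.
Compare {P1, P2}: detour distance 16 + fixed 11 = 27.
Compare {P2, P3}: detour distance 16 + fixed 13 = 29.
Compare {P1, P2, P3}: detour distance 16 + fixed 16 = 32.
All other subsets cost ≥ 27. Minimum total cost: 24.

24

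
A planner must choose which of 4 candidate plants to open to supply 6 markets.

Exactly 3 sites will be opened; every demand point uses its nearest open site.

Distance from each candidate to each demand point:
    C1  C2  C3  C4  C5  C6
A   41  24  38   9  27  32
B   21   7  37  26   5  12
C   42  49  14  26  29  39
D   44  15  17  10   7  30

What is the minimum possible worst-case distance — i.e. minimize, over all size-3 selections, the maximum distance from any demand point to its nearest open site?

Open {A, B, C}.
  Farthest demand point is C1 at distance 21 (to B); all others are ≤ 21.
With {A, B, D} the worst case is 21.
With {B, C, D} the worst case is 21.
No size-3 selection achieves below 21.

21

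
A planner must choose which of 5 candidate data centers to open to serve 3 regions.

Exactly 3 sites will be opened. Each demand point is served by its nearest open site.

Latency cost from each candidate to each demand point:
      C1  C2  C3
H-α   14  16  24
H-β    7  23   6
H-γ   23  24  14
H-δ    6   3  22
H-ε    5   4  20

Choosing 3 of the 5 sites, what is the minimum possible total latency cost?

14

Open {H-β, H-δ, H-ε}.
  C1→H-ε 5, C2→H-δ 3, C3→H-β 6  ⇒ total 14.
Compare {H-α, H-β, H-δ}: total 15.
Compare {H-α, H-β, H-ε}: total 15.
No size-3 selection does better; minimum is 14.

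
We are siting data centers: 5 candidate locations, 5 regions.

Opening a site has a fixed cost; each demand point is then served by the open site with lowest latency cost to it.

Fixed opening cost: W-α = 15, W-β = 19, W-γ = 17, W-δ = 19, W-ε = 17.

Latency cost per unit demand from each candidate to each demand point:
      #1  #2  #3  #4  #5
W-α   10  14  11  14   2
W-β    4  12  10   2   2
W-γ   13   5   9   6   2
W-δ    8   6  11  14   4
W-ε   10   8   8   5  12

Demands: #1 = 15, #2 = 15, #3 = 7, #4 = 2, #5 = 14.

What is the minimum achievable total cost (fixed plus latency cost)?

266

Open {W-β, W-γ}: assign each demand point to its cheapest open site.
  #1→W-β 15×4=60, #2→W-γ 15×5=75, #3→W-γ 7×9=63, #4→W-β 2×2=4, #5→W-β 14×2=28
  latency cost 230, fixed 36 → total 266.
Compare {W-β, W-γ, W-ε}: latency cost 223 + fixed 53 = 276.
Compare {W-α, W-β, W-γ}: latency cost 230 + fixed 51 = 281.
Compare {W-β, W-γ, W-δ}: latency cost 230 + fixed 55 = 285.
All other subsets cost ≥ 276. Minimum total cost: 266.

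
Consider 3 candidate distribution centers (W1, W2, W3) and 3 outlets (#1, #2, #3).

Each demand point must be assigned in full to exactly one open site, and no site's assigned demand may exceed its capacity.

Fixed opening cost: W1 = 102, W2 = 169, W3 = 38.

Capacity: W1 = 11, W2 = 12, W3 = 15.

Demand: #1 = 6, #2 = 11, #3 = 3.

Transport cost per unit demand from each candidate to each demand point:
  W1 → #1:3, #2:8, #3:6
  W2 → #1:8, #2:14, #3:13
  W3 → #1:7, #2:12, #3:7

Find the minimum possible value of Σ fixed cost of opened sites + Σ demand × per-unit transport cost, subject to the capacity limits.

291

Open {W1, W3}; cheapest assignment that respects the capacities:
  W1 (cap 11, load 11): #2 — cost 11×8 = 88
  W3 (cap 15, load 9): #1, #3 — cost 6×7 + 3×7 = 63
  Shipping 151, fixed 140 → total 291.
  Any other capacity-feasible assignment to {W1, W3} ships for at least 151.
Compare {W2, W3}: its best feasible assignment gives total 408.
Compare {W1, W2}: its best feasible assignment gives total 446.
Every other set of open sites that can feasibly serve all demand totals ≥ 408 even under its best assignment. Minimum: 291.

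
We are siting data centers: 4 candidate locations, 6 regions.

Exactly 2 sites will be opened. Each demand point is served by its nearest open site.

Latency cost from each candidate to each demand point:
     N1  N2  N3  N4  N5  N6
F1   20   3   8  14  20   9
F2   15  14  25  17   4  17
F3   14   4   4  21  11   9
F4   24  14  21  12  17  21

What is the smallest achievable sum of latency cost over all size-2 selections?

52

Open {F2, F3}.
  N1→F3 14, N2→F3 4, N3→F3 4, N4→F2 17, N5→F2 4, N6→F3 9  ⇒ total 52.
Compare {F1, F2}: total 53.
Compare {F3, F4}: total 54.
No size-2 selection does better; minimum is 52.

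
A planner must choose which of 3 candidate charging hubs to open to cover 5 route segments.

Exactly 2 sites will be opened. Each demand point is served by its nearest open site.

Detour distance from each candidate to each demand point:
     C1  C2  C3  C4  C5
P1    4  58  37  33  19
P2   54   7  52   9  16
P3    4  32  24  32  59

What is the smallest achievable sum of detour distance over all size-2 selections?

Open {P2, P3}.
  C1→P3 4, C2→P2 7, C3→P3 24, C4→P2 9, C5→P2 16  ⇒ total 60.
Compare {P1, P2}: total 73.
Compare {P1, P3}: total 111.

60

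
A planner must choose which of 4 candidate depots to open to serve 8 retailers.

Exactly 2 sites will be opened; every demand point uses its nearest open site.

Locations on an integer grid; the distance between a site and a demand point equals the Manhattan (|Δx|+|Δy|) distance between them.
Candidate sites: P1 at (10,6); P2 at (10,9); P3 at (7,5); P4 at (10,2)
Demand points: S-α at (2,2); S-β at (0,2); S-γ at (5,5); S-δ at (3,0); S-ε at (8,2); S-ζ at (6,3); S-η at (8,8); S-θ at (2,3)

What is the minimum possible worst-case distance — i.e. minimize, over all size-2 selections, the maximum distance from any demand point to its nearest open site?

10

Open {P1, P3}.
  Farthest demand point is S-β at distance 10 (to P3); all others are ≤ 10.
With {P1, P4} the worst case is 10.
With {P2, P3} the worst case is 10.
No size-2 selection achieves below 10.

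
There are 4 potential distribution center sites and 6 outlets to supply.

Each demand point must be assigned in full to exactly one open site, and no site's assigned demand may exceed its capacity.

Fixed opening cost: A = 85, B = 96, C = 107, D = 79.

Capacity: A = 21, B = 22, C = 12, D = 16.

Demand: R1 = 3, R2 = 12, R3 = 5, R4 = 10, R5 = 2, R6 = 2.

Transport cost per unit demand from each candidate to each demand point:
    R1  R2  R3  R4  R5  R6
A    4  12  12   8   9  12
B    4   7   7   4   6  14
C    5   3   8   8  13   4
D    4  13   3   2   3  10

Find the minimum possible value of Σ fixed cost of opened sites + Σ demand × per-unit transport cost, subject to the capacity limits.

346

Open {B, D}; cheapest assignment that respects the capacities:
  B (cap 22, load 19): R1, R2, R5, R6 — cost 3×4 + 12×7 + 2×6 + 2×14 = 136
  D (cap 16, load 15): R3, R4 — cost 5×3 + 10×2 = 35
  Shipping 171, fixed 175 → total 346.
  Any other capacity-feasible assignment to {B, D} ships for at least 171.
Compare {B, C}: its best feasible assignment gives total 366.
Compare {A, C, D}: its best feasible assignment gives total 396.
Every other set of open sites that can feasibly serve all demand totals ≥ 366 even under its best assignment. Minimum: 346.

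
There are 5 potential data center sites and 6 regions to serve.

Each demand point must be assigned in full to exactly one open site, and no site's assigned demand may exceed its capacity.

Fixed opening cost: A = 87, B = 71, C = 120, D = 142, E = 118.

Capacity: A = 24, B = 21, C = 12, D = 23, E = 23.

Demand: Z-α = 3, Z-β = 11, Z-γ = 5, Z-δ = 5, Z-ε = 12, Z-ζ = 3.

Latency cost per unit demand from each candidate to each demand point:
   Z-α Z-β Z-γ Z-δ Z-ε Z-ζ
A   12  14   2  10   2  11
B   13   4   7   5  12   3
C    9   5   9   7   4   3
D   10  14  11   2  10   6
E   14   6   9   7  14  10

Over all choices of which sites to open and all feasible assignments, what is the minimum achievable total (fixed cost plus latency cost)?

306

Open {A, B}; cheapest assignment that respects the capacities:
  A (cap 24, load 20): Z-α, Z-γ, Z-ε — cost 3×12 + 5×2 + 12×2 = 70
  B (cap 21, load 19): Z-β, Z-δ, Z-ζ — cost 11×4 + 5×5 + 3×3 = 78
  Shipping 148, fixed 158 → total 306.
  Any other capacity-feasible assignment to {A, B} ships for at least 148.
Compare {A, E}: its best feasible assignment gives total 406.
Compare {A, B, C}: its best feasible assignment gives total 417.
Every other set of open sites that can feasibly serve all demand totals ≥ 406 even under its best assignment. Minimum: 306.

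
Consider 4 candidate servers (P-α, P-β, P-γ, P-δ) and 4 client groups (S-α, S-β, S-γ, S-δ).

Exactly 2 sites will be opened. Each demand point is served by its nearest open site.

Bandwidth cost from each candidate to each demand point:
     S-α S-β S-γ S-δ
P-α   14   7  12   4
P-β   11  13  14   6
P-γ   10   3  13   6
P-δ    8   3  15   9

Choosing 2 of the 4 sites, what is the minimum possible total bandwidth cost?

27

Open {P-α, P-δ}.
  S-α→P-δ 8, S-β→P-δ 3, S-γ→P-α 12, S-δ→P-α 4  ⇒ total 27.
Compare {P-α, P-γ}: total 29.
Compare {P-γ, P-δ}: total 30.
No size-2 selection does better; minimum is 27.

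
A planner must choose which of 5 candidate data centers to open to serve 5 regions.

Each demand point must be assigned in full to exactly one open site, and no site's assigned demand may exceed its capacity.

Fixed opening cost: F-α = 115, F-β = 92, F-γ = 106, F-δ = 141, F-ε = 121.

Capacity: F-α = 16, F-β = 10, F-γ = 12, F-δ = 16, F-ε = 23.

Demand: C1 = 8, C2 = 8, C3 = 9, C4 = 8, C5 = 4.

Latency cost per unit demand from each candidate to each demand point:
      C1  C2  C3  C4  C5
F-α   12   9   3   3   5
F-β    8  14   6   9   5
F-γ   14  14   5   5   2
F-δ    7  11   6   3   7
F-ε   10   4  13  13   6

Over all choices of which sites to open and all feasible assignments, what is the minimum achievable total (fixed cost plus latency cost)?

Open {F-δ, F-ε}; cheapest assignment that respects the capacities:
  F-δ (cap 16, load 16): C1, C4 — cost 8×7 + 8×3 = 80
  F-ε (cap 23, load 21): C2, C3, C5 — cost 8×4 + 9×13 + 4×6 = 173
  Shipping 253, fixed 262 → total 515.
  Any other capacity-feasible assignment to {F-δ, F-ε} ships for at least 253.
Compare {F-α, F-ε}: its best feasible assignment gives total 529.
Compare {F-α, F-γ, F-ε}: its best feasible assignment gives total 529.
Every other set of open sites that can feasibly serve all demand totals ≥ 529 even under its best assignment. Minimum: 515.

515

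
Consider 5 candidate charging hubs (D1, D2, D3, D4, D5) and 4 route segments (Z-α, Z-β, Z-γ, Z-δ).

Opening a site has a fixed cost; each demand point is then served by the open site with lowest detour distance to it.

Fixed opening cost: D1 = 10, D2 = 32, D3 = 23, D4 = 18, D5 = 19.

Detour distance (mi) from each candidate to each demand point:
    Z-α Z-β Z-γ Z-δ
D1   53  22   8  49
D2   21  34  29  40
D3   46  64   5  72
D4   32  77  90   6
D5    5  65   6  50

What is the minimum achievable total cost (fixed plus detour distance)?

Open {D1, D4, D5}: assign each demand point to its cheapest open site.
  Z-α→D5 5, Z-β→D1 22, Z-γ→D5 6, Z-δ→D4 6
  detour distance 39, fixed 47 → total 86.
Compare {D1, D4}: detour distance 68 + fixed 28 = 96.
Compare {D1, D3, D4, D5}: detour distance 38 + fixed 70 = 108.
Compare {D1, D5}: detour distance 82 + fixed 29 = 111.
All other subsets cost ≥ 96. Minimum total cost: 86.

86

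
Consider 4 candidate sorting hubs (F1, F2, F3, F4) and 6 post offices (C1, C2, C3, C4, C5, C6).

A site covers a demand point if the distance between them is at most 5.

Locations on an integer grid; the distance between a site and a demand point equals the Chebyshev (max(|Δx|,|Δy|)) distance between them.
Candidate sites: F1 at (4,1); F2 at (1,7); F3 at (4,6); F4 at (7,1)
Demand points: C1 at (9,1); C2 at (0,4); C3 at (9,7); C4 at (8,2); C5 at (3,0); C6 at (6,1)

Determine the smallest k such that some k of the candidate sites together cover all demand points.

Coverage sets (demand points within 5 of each site):
  F1: {C1, C2, C4, C5, C6}
  F2: {C2}
  F3: {C1, C2, C3, C4, C6}
  F4: {C1, C4, C5, C6}
No single site covers all 6 demand points.
But {F1, F3} covers everything, so the minimum is 2.

2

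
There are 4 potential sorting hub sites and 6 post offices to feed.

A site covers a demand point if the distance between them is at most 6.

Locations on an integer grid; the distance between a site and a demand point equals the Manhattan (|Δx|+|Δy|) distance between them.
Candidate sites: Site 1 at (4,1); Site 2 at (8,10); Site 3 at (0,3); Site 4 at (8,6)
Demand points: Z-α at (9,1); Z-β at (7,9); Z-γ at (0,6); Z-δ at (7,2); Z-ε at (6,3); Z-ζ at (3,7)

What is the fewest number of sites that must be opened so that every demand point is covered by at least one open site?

2

Coverage sets (demand points within 6 of each site):
  Site 1: {Z-α, Z-δ, Z-ε}
  Site 2: {Z-β}
  Site 3: {Z-γ, Z-ε}
  Site 4: {Z-α, Z-β, Z-δ, Z-ε, Z-ζ}
No single site covers all 6 demand points.
But {Site 3, Site 4} covers everything, so the minimum is 2.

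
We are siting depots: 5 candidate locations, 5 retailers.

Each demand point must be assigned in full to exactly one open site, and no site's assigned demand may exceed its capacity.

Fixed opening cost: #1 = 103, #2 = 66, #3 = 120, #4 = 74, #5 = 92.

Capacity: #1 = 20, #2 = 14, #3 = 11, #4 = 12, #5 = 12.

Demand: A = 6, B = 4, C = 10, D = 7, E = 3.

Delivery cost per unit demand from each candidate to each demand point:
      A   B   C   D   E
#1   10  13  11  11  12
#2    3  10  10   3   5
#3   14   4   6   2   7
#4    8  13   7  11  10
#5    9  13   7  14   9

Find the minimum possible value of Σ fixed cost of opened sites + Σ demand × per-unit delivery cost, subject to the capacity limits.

Open {#2, #3, #4}; cheapest assignment that respects the capacities:
  #2 (cap 14, load 9): A, E — cost 6×3 + 3×5 = 33
  #3 (cap 11, load 11): B, D — cost 4×4 + 7×2 = 30
  #4 (cap 12, load 10): C — cost 10×7 = 70
  Shipping 133, fixed 260 → total 393.
  Any other capacity-feasible assignment to {#2, #3, #4} ships for at least 133.
Compare {#1, #2}: its best feasible assignment gives total 406.
Compare {#2, #3, #5}: its best feasible assignment gives total 411.
Every other set of open sites that can feasibly serve all demand totals ≥ 406 even under its best assignment. Minimum: 393.

393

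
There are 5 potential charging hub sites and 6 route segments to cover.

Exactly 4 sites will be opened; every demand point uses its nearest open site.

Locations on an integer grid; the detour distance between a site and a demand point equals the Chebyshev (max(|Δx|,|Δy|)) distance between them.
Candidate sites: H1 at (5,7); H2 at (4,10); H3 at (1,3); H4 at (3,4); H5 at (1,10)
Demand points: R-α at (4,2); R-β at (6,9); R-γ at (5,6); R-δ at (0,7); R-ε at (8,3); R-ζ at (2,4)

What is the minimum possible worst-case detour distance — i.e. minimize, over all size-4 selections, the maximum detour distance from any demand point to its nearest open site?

Open {H1, H2, H3, H4}.
  Farthest demand point is R-ε at detour distance 4 (to H1); all others are ≤ 4.
With {H1, H2, H3, H5} the worst case is 4.
With {H1, H2, H4, H5} the worst case is 4.
No size-4 selection achieves below 4.

4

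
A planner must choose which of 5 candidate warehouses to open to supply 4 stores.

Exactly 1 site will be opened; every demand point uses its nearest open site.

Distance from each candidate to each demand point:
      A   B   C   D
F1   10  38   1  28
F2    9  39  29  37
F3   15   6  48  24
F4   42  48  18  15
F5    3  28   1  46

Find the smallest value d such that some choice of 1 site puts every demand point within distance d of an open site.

38

Open {F1}.
  Farthest demand point is B at distance 38 (to F1); all others are ≤ 38.
With {F2} the worst case is 39.
With {F5} the worst case is 46.
No size-1 selection achieves below 38.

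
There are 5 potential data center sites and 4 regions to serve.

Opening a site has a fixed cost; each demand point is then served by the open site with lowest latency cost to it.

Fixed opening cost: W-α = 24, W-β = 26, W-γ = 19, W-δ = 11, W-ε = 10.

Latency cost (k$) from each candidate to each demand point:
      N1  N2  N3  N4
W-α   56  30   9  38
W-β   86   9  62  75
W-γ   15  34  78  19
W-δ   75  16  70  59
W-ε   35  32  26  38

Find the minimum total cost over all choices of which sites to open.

113

Open {W-α, W-γ, W-δ}: assign each demand point to its cheapest open site.
  N1→W-γ 15, N2→W-δ 16, N3→W-α 9, N4→W-γ 19
  latency cost 59, fixed 54 → total 113.
Compare {W-α, W-γ}: latency cost 73 + fixed 43 = 116.
Compare {W-γ, W-δ, W-ε}: latency cost 76 + fixed 40 = 116.
Compare {W-γ, W-ε}: latency cost 92 + fixed 29 = 121.
All other subsets cost ≥ 116. Minimum total cost: 113.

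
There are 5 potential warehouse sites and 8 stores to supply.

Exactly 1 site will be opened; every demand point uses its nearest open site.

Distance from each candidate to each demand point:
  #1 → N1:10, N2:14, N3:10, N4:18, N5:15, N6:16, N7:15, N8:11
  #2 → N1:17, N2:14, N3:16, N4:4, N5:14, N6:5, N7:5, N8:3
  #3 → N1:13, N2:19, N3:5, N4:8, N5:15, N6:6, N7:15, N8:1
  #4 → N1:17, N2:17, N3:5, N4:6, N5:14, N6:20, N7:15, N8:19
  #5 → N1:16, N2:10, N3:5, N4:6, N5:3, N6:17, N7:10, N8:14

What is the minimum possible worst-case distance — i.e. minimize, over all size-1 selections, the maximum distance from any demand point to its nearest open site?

Open {#2}.
  Farthest demand point is N1 at distance 17 (to #2); all others are ≤ 17.
With {#5} the worst case is 17.
With {#1} the worst case is 18.
No size-1 selection achieves below 17.

17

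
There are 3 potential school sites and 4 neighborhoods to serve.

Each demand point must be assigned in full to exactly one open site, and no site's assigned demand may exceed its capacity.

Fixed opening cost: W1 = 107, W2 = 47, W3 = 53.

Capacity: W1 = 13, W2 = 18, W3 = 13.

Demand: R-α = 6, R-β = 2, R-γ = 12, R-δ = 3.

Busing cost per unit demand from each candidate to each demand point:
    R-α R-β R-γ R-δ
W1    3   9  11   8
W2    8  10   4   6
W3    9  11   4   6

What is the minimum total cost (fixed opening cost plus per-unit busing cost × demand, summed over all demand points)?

Open {W2, W3}; cheapest assignment that respects the capacities:
  W2 (cap 18, load 11): R-α, R-β, R-δ — cost 6×8 + 2×10 + 3×6 = 86
  W3 (cap 13, load 12): R-γ — cost 12×4 = 48
  Shipping 134, fixed 100 → total 234.
  Any other capacity-feasible assignment to {W2, W3} ships for at least 134.
Compare {W1, W2}: its best feasible assignment gives total 256.
Compare {W1, W3}: its best feasible assignment gives total 268.
Every other set of open sites that can feasibly serve all demand totals ≥ 256 even under its best assignment. Minimum: 234.

234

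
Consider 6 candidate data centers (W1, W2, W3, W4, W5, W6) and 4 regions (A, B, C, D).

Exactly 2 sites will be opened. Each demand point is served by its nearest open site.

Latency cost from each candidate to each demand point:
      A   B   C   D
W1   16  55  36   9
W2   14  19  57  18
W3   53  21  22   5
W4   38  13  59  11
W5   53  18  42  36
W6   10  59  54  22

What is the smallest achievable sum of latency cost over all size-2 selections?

Open {W3, W6}.
  A→W6 10, B→W3 21, C→W3 22, D→W3 5  ⇒ total 58.
Compare {W2, W3}: total 60.
Compare {W1, W3}: total 64.
No size-2 selection does better; minimum is 58.

58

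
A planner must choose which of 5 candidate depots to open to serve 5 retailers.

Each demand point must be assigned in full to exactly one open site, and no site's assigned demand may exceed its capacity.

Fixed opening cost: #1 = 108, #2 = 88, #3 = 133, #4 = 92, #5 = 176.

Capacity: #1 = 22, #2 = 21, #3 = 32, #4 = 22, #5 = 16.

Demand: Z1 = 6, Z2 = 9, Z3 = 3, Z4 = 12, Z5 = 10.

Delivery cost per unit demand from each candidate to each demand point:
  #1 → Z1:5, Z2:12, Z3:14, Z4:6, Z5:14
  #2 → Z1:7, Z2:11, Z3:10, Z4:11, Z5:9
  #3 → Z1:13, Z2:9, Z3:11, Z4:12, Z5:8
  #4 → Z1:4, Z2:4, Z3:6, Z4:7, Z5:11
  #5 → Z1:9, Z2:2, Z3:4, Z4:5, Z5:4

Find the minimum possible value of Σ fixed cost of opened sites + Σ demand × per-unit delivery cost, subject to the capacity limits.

Open {#2, #4}; cheapest assignment that respects the capacities:
  #2 (cap 21, load 19): Z1, Z3, Z5 — cost 6×7 + 3×10 + 10×9 = 162
  #4 (cap 22, load 21): Z2, Z4 — cost 9×4 + 12×7 = 120
  Shipping 282, fixed 180 → total 462.
  Any other capacity-feasible assignment to {#2, #4} ships for at least 282.
Compare {#1, #4}: its best feasible assignment gives total 466.
Compare {#3, #4}: its best feasible assignment gives total 512.
Every other set of open sites that can feasibly serve all demand totals ≥ 466 even under its best assignment. Minimum: 462.

462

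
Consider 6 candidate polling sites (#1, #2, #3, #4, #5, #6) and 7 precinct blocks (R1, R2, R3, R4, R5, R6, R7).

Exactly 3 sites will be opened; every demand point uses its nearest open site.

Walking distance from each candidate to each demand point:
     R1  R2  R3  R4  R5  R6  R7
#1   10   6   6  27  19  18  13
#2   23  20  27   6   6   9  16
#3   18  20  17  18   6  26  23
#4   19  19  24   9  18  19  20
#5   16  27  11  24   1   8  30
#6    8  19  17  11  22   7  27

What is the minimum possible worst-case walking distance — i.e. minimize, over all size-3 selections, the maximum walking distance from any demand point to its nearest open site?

13

Open {#1, #2, #3}.
  Farthest demand point is R7 at walking distance 13 (to #1); all others are ≤ 13.
With {#1, #2, #4} the worst case is 13.
With {#1, #2, #5} the worst case is 13.
No size-3 selection achieves below 13.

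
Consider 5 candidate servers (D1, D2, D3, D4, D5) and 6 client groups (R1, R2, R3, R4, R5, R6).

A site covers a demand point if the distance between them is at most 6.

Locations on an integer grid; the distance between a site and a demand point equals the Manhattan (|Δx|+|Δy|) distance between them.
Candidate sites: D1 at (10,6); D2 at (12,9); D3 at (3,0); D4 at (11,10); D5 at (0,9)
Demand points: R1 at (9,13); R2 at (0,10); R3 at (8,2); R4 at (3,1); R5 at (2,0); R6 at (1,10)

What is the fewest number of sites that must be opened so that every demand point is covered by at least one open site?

Coverage sets (demand points within 6 of each site):
  D1: {R3}
  D2: {}
  D3: {R4, R5}
  D4: {R1}
  D5: {R2, R6}
No 3 sites suffice: every size-3 union leaves at least one demand point uncovered.
But {D1, D3, D4, D5} covers everything, so the minimum is 4.

4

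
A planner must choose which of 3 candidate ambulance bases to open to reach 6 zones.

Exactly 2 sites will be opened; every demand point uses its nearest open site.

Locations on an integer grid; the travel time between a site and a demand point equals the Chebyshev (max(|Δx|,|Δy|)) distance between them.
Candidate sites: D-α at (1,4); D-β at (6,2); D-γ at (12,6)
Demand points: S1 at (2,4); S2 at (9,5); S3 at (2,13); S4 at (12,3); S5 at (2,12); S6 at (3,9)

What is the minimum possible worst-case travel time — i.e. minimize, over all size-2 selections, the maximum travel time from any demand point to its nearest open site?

Open {D-α, D-β}.
  Farthest demand point is S3 at travel time 9 (to D-α); all others are ≤ 9.
With {D-α, D-γ} the worst case is 9.
With {D-β, D-γ} the worst case is 10.
No size-2 selection achieves below 9.

9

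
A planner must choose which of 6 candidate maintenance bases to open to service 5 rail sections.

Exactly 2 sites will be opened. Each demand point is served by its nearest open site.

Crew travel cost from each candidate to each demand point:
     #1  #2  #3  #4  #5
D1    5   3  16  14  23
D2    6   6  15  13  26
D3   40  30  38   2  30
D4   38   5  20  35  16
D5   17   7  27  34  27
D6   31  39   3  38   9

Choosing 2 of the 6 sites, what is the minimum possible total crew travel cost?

Open {D1, D6}.
  #1→D1 5, #2→D1 3, #3→D6 3, #4→D1 14, #5→D6 9  ⇒ total 34.
Compare {D2, D6}: total 37.
Compare {D1, D3}: total 49.
No size-2 selection does better; minimum is 34.

34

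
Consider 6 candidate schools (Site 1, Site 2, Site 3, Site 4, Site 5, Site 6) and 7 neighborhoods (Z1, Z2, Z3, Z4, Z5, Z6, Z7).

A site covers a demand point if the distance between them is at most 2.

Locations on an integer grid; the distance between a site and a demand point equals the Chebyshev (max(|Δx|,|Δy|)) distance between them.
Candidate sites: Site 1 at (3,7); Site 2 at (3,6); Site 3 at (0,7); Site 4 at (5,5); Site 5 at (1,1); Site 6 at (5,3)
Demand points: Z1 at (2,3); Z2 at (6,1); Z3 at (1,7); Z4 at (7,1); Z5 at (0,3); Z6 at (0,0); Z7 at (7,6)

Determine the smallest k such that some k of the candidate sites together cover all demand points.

4

Coverage sets (demand points within 2 of each site):
  Site 1: {Z3}
  Site 2: {Z3}
  Site 3: {Z3}
  Site 4: {Z7}
  Site 5: {Z1, Z5, Z6}
  Site 6: {Z2, Z4}
No 3 sites suffice: every size-3 union leaves at least one demand point uncovered.
But {Site 1, Site 4, Site 5, Site 6} covers everything, so the minimum is 4.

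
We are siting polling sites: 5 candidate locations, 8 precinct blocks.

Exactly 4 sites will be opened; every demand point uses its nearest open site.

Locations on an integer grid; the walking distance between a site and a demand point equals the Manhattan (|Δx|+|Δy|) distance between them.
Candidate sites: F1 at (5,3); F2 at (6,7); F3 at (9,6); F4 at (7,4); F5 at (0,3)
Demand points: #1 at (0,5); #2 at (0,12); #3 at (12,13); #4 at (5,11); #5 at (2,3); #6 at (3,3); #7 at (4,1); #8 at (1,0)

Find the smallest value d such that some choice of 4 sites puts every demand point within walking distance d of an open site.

Open {F1, F2, F3, F5}.
  Farthest demand point is #3 at walking distance 10 (to F3); all others are ≤ 10.
With {F1, F3, F4, F5} the worst case is 10.
With {F2, F3, F4, F5} the worst case is 10.
No size-4 selection achieves below 10.

10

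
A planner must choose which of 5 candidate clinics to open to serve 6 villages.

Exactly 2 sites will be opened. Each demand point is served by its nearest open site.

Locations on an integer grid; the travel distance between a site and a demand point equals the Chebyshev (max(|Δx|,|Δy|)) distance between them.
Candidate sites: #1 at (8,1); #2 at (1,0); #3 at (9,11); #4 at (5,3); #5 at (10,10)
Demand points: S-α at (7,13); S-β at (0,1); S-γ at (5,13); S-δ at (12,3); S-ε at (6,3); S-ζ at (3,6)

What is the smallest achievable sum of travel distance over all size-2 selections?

22

Open {#3, #4}.
  S-α→#3 2, S-β→#4 5, S-γ→#3 4, S-δ→#4 7, S-ε→#4 1, S-ζ→#4 3  ⇒ total 22.
Compare {#4, #5}: total 24.
Compare {#1, #3}: total 25.
No size-2 selection does better; minimum is 22.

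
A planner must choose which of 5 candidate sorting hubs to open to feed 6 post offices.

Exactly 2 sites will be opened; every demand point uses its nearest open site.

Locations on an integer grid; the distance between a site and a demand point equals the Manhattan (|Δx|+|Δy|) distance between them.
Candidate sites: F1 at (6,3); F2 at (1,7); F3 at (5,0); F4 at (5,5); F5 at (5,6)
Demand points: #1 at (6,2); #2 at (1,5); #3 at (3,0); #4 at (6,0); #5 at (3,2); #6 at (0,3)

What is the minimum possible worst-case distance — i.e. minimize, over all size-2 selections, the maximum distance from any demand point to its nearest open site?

Open {F2, F3}.
  Farthest demand point is #6 at distance 5 (to F2); all others are ≤ 5.
With {F1, F2} the worst case is 6.
With {F1, F4} the worst case is 6.
No size-2 selection achieves below 5.

5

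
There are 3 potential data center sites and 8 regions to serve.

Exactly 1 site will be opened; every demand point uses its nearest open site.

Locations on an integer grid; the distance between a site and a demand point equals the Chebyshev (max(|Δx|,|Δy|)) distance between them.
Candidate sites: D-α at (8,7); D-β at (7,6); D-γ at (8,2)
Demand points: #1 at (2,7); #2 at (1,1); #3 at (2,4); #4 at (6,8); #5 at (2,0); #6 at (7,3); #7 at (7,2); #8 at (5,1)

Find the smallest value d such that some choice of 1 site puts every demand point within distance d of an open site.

Open {D-β}.
  Farthest demand point is #2 at distance 6 (to D-β); all others are ≤ 6.
With {D-α} the worst case is 7.
With {D-γ} the worst case is 7.
No size-1 selection achieves below 6.

6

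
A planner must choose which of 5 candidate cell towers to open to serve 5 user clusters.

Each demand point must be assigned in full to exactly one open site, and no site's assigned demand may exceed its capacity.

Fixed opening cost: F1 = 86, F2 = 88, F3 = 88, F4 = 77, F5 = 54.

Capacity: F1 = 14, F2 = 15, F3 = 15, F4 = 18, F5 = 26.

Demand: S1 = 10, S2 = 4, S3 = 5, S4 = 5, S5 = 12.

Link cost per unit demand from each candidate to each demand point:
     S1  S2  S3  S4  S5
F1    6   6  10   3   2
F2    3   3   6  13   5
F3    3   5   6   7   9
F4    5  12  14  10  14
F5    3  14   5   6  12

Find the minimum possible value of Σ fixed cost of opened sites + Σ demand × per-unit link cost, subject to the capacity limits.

305

Open {F1, F5}; cheapest assignment that respects the capacities:
  F1 (cap 14, load 12): S5 — cost 12×2 = 24
  F5 (cap 26, load 24): S1, S2, S3, S4 — cost 10×3 + 4×14 + 5×5 + 5×6 = 141
  Shipping 165, fixed 140 → total 305.
  Any other capacity-feasible assignment to {F1, F5} ships for at least 165.
Compare {F2, F5}: its best feasible assignment gives total 343.
Compare {F1, F2, F5}: its best feasible assignment gives total 349.
Every other set of open sites that can feasibly serve all demand totals ≥ 343 even under its best assignment. Minimum: 305.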